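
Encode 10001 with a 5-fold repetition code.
Repeat each bit 5× and concatenate:
1→11111  0→00000  0→00000  0→00000  1→11111
Codeword = 1111100000000000000011111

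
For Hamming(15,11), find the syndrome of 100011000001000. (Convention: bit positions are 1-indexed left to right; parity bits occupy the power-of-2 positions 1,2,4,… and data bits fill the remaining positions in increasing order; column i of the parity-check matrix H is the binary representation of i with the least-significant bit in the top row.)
Syndrome s = H · r^T (mod 2), r = 100011000001000:
  s[0] = (101010101010101)·(100011000001000) mod 2 = 1+0+0+0+1+0+0+0+0+0+0+0+0+0+0 mod 2 = 0
  s[1] = (011001100110011)·(100011000001000) mod 2 = 0+0+0+0+0+1+0+0+0+0+0+0+0+0+0 mod 2 = 1
  s[2] = (000111100001111)·(100011000001000) mod 2 = 0+0+0+0+1+1+0+0+0+0+0+1+0+0+0 mod 2 = 1
  s[3] = (000000011111111)·(100011000001000) mod 2 = 0+0+0+0+0+0+0+0+0+0+0+1+0+0+0 mod 2 = 1
Syndrome = 0111
Non-zero syndrome: error at position 14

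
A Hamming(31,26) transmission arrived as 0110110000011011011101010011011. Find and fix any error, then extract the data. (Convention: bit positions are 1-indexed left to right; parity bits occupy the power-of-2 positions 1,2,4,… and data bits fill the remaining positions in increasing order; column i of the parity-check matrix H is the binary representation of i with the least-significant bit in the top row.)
Syndrome s = H · r^T (mod 2), r = 0110110000011011011101010011011:
  s[0] = (1010101010101010101010101010101)·(0110110000011011011101010011011) mod 2 = 0+0+1+0+1+0+0+0+0+0+0+0+1+0+1+0+0+0+1+0+0+0+0+0+0+0+1+0+0+0+1 mod 2 = 1
  s[1] = (0110011001100110011001100110011)·(0110110000011011011101010011011) mod 2 = 0+1+1+0+0+1+0+0+0+0+0+0+0+0+1+0+0+1+1+0+0+1+0+0+0+0+1+0+0+1+1 mod 2 = 0
  s[2] = (0001111000011110000111100001111)·(0110110000011011011101010011011) mod 2 = 0+0+0+0+1+1+0+0+0+0+0+1+1+0+1+0+0+0+0+1+0+1+0+0+0+0+0+1+0+1+1 mod 2 = 0
  s[3] = (0000000111111110000000011111111)·(0110110000011011011101010011011) mod 2 = 0+0+0+0+0+0+0+0+0+0+0+1+1+0+1+0+0+0+0+0+0+0+0+1+0+0+1+1+0+1+1 mod 2 = 0
  s[4] = (0000000000000001111111111111111)·(0110110000011011011101010011011) mod 2 = 0+0+0+0+0+0+0+0+0+0+0+0+0+0+0+1+0+1+1+1+0+1+0+1+0+0+1+1+0+1+1 mod 2 = 0
Syndrome = 10000
Column 1 of H equals this syndrome → error at bit 1 (1-indexed).
Flip bit 1: 0110110000011011011101010011011 → 1110110000011011011101010011011
Extract data bits at positions {3,5,6,7,9,10,11,12,13,14,15,17,18,19,20,21,22,23,24,25,26,27,28,29,30,31}: 11100001101011101010011011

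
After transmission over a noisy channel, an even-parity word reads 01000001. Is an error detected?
Sum of received bits: 0+1+0+0+0+0+0+1 = 2; 2 mod 2 = 0. Result is 0 → no error detected.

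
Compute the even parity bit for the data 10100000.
Sum of data bits: 1+0+1+0+0+0+0+0 = 2.
2 mod 2 = 0, so parity bit = 0.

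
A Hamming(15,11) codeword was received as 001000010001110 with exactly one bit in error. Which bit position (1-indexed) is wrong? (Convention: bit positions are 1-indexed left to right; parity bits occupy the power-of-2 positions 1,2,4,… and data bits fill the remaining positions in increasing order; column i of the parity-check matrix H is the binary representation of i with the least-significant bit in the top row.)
Syndrome s = H · r^T (mod 2), r = 001000010001110:
  s[0] = (101010101010101)·(001000010001110) mod 2 = 0+0+1+0+0+0+0+0+0+0+0+0+1+0+0 mod 2 = 0
  s[1] = (011001100110011)·(001000010001110) mod 2 = 0+0+1+0+0+0+0+0+0+0+0+0+0+1+0 mod 2 = 0
  s[2] = (000111100001111)·(001000010001110) mod 2 = 0+0+0+0+0+0+0+0+0+0+0+1+1+1+0 mod 2 = 1
  s[3] = (000000011111111)·(001000010001110) mod 2 = 0+0+0+0+0+0+0+1+0+0+0+1+1+1+0 mod 2 = 0
Syndrome = 0010
Column i of H is the binary representation of i, so the syndrome is the binary index of the flipped bit.
Read s = 0010 with s[0] as LSB: 0·2^0 + 0·2^1 + 1·2^2 + 0·2^3 = 4.
Error is at bit position 4.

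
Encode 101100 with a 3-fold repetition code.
Repeat each bit 3× and concatenate:
1→111  0→000  1→111  1→111  0→000  0→000
Codeword = 111000111111000000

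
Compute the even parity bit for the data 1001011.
Sum of data bits: 1+0+0+1+0+1+1 = 4.
4 mod 2 = 0, so parity bit = 0.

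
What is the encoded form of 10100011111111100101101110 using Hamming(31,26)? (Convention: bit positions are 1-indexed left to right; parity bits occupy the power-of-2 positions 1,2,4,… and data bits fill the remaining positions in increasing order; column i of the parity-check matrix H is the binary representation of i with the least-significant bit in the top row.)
Codeword c = d · G (mod 2), d = 10100011111111100101101110:
  c[0] = d·G[:,0] = (10100011111111100101101110)·(11011010101101010101010101) mod 2 = 1+0+0+0+0+0+1+0+1+0+1+1+0+1+0+0+0+1+0+1+0+0+0+1+0+0 mod 2 = 1
  c[1] = d·G[:,1] = (10100011111111100101101110)·(10110110011011001100110011) mod 2 = 1+0+1+0+0+0+1+0+0+1+1+0+1+1+0+0+0+1+0+0+1+0+0+0+1+0 mod 2 = 0
  c[2] = d·G[:,2] = (10100011111111100101101110)·(10000000000000000000000000) mod 2 = 1+0+0+0+0+0+0+0+0+0+0+0+0+0+0+0+0+0+0+0+0+0+0+0+0+0 mod 2 = 1
  c[3] = d·G[:,3] = (10100011111111100101101110)·(01110001111000111100001111) mod 2 = 0+0+1+0+0+0+0+1+1+1+1+0+0+0+1+0+0+1+0+0+0+0+1+1+1+0 mod 2 = 0
  c[4] = d·G[:,4] = (10100011111111100101101110)·(01000000000000000000000000) mod 2 = 0+0+0+0+0+0+0+0+0+0+0+0+0+0+0+0+0+0+0+0+0+0+0+0+0+0 mod 2 = 0
  c[5] = d·G[:,5] = (10100011111111100101101110)·(00100000000000000000000000) mod 2 = 0+0+1+0+0+0+0+0+0+0+0+0+0+0+0+0+0+0+0+0+0+0+0+0+0+0 mod 2 = 1
  c[6] = d·G[:,6] = (10100011111111100101101110)·(00010000000000000000000000) mod 2 = 0+0+0+0+0+0+0+0+0+0+0+0+0+0+0+0+0+0+0+0+0+0+0+0+0+0 mod 2 = 0
  c[7] = d·G[:,7] = (10100011111111100101101110)·(00001111111000000011111111) mod 2 = 0+0+0+0+0+0+1+1+1+1+1+0+0+0+0+0+0+0+0+1+1+0+1+1+1+0 mod 2 = 0
  c[8] = d·G[:,8] = (10100011111111100101101110)·(00001000000000000000000000) mod 2 = 0+0+0+0+0+0+0+0+0+0+0+0+0+0+0+0+0+0+0+0+0+0+0+0+0+0 mod 2 = 0
  c[9] = d·G[:,9] = (10100011111111100101101110)·(00000100000000000000000000) mod 2 = 0+0+0+0+0+0+0+0+0+0+0+0+0+0+0+0+0+0+0+0+0+0+0+0+0+0 mod 2 = 0
  c[10] = d·G[:,10] = (10100011111111100101101110)·(00000010000000000000000000) mod 2 = 0+0+0+0+0+0+1+0+0+0+0+0+0+0+0+0+0+0+0+0+0+0+0+0+0+0 mod 2 = 1
  c[11] = d·G[:,11] = (10100011111111100101101110)·(00000001000000000000000000) mod 2 = 0+0+0+0+0+0+0+1+0+0+0+0+0+0+0+0+0+0+0+0+0+0+0+0+0+0 mod 2 = 1
  c[12] = d·G[:,12] = (10100011111111100101101110)·(00000000100000000000000000) mod 2 = 0+0+0+0+0+0+0+0+1+0+0+0+0+0+0+0+0+0+0+0+0+0+0+0+0+0 mod 2 = 1
  c[13] = d·G[:,13] = (10100011111111100101101110)·(00000000010000000000000000) mod 2 = 0+0+0+0+0+0+0+0+0+1+0+0+0+0+0+0+0+0+0+0+0+0+0+0+0+0 mod 2 = 1
  c[14] = d·G[:,14] = (10100011111111100101101110)·(00000000001000000000000000) mod 2 = 0+0+0+0+0+0+0+0+0+0+1+0+0+0+0+0+0+0+0+0+0+0+0+0+0+0 mod 2 = 1
  c[15] = d·G[:,15] = (10100011111111100101101110)·(00000000000111111111111111) mod 2 = 0+0+0+0+0+0+0+0+0+0+0+1+1+1+1+0+0+1+0+1+1+0+1+1+1+0 mod 2 = 0
  c[16] = d·G[:,16] = (10100011111111100101101110)·(00000000000100000000000000) mod 2 = 0+0+0+0+0+0+0+0+0+0+0+1+0+0+0+0+0+0+0+0+0+0+0+0+0+0 mod 2 = 1
  c[17] = d·G[:,17] = (10100011111111100101101110)·(00000000000010000000000000) mod 2 = 0+0+0+0+0+0+0+0+0+0+0+0+1+0+0+0+0+0+0+0+0+0+0+0+0+0 mod 2 = 1
  c[18] = d·G[:,18] = (10100011111111100101101110)·(00000000000001000000000000) mod 2 = 0+0+0+0+0+0+0+0+0+0+0+0+0+1+0+0+0+0+0+0+0+0+0+0+0+0 mod 2 = 1
  c[19] = d·G[:,19] = (10100011111111100101101110)·(00000000000000100000000000) mod 2 = 0+0+0+0+0+0+0+0+0+0+0+0+0+0+1+0+0+0+0+0+0+0+0+0+0+0 mod 2 = 1
  c[20] = d·G[:,20] = (10100011111111100101101110)·(00000000000000010000000000) mod 2 = 0+0+0+0+0+0+0+0+0+0+0+0+0+0+0+0+0+0+0+0+0+0+0+0+0+0 mod 2 = 0
  c[21] = d·G[:,21] = (10100011111111100101101110)·(00000000000000001000000000) mod 2 = 0+0+0+0+0+0+0+0+0+0+0+0+0+0+0+0+0+0+0+0+0+0+0+0+0+0 mod 2 = 0
  c[22] = d·G[:,22] = (10100011111111100101101110)·(00000000000000000100000000) mod 2 = 0+0+0+0+0+0+0+0+0+0+0+0+0+0+0+0+0+1+0+0+0+0+0+0+0+0 mod 2 = 1
  c[23] = d·G[:,23] = (10100011111111100101101110)·(00000000000000000010000000) mod 2 = 0+0+0+0+0+0+0+0+0+0+0+0+0+0+0+0+0+0+0+0+0+0+0+0+0+0 mod 2 = 0
  c[24] = d·G[:,24] = (10100011111111100101101110)·(00000000000000000001000000) mod 2 = 0+0+0+0+0+0+0+0+0+0+0+0+0+0+0+0+0+0+0+1+0+0+0+0+0+0 mod 2 = 1
  c[25] = d·G[:,25] = (10100011111111100101101110)·(00000000000000000000100000) mod 2 = 0+0+0+0+0+0+0+0+0+0+0+0+0+0+0+0+0+0+0+0+1+0+0+0+0+0 mod 2 = 1
  c[26] = d·G[:,26] = (10100011111111100101101110)·(00000000000000000000010000) mod 2 = 0+0+0+0+0+0+0+0+0+0+0+0+0+0+0+0+0+0+0+0+0+0+0+0+0+0 mod 2 = 0
  c[27] = d·G[:,27] = (10100011111111100101101110)·(00000000000000000000001000) mod 2 = 0+0+0+0+0+0+0+0+0+0+0+0+0+0+0+0+0+0+0+0+0+0+1+0+0+0 mod 2 = 1
  c[28] = d·G[:,28] = (10100011111111100101101110)·(00000000000000000000000100) mod 2 = 0+0+0+0+0+0+0+0+0+0+0+0+0+0+0+0+0+0+0+0+0+0+0+1+0+0 mod 2 = 1
  c[29] = d·G[:,29] = (10100011111111100101101110)·(00000000000000000000000010) mod 2 = 0+0+0+0+0+0+0+0+0+0+0+0+0+0+0+0+0+0+0+0+0+0+0+0+1+0 mod 2 = 1
  c[30] = d·G[:,30] = (10100011111111100101101110)·(00000000000000000000000001) mod 2 = 0+0+0+0+0+0+0+0+0+0+0+0+0+0+0+0+0+0+0+0+0+0+0+0+0+0 mod 2 = 0
Codeword = 1010010000111110111100101101110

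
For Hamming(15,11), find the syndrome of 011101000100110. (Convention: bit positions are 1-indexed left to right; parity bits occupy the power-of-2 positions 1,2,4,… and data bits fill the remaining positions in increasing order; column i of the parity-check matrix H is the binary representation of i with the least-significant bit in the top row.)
Syndrome s = H · r^T (mod 2), r = 011101000100110:
  s[0] = (101010101010101)·(011101000100110) mod 2 = 0+0+1+0+0+0+0+0+0+0+0+0+1+0+0 mod 2 = 0
  s[1] = (011001100110011)·(011101000100110) mod 2 = 0+1+1+0+0+1+0+0+0+1+0+0+0+1+0 mod 2 = 1
  s[2] = (000111100001111)·(011101000100110) mod 2 = 0+0+0+1+0+1+0+0+0+0+0+0+1+1+0 mod 2 = 0
  s[3] = (000000011111111)·(011101000100110) mod 2 = 0+0+0+0+0+0+0+0+0+1+0+0+1+1+0 mod 2 = 1
Syndrome = 0101
Non-zero syndrome: error at position 10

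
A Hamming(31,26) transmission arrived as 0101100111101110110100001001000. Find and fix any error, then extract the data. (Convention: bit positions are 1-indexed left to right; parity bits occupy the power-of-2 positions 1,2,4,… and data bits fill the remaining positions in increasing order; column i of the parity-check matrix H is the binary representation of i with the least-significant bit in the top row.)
Syndrome s = H · r^T (mod 2), r = 0101100111101110110100001001000:
  s[0] = (1010101010101010101010101010101)·(0101100111101110110100001001000) mod 2 = 0+0+0+0+1+0+0+0+1+0+1+0+1+0+1+0+1+0+0+0+0+0+0+0+1+0+0+0+0+0+0 mod 2 = 1
  s[1] = (0110011001100110011001100110011)·(0101100111101110110100001001000) mod 2 = 0+1+0+0+0+0+0+0+0+1+1+0+0+1+1+0+0+1+0+0+0+0+0+0+0+0+0+0+0+0+0 mod 2 = 0
  s[2] = (0001111000011110000111100001111)·(0101100111101110110100001001000) mod 2 = 0+0+0+1+1+0+0+0+0+0+0+0+1+1+1+0+0+0+0+1+0+0+0+0+0+0+0+1+0+0+0 mod 2 = 1
  s[3] = (0000000111111110000000011111111)·(0101100111101110110100001001000) mod 2 = 0+0+0+0+0+0+0+1+1+1+1+0+1+1+1+0+0+0+0+0+0+0+0+0+1+0+0+1+0+0+0 mod 2 = 1
  s[4] = (0000000000000001111111111111111)·(0101100111101110110100001001000) mod 2 = 0+0+0+0+0+0+0+0+0+0+0+0+0+0+0+0+1+1+0+1+0+0+0+0+1+0+0+1+0+0+0 mod 2 = 1
Syndrome = 10111
Column 29 of H equals this syndrome → error at bit 29 (1-indexed).
Flip bit 29: 0101100111101110110100001001000 → 0101100111101110110100001001100
Extract data bits at positions {3,5,6,7,9,10,11,12,13,14,15,17,18,19,20,21,22,23,24,25,26,27,28,29,30,31}: 01001110111110100001001100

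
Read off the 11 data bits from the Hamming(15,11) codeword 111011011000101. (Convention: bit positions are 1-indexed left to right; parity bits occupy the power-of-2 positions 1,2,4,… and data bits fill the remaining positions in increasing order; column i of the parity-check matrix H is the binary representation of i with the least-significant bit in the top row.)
Parity bits occupy power-of-2 positions; data bits are at positions {3,5,6,7,9,10,11,12,13,14,15} (1-indexed).
Extract: c[3]=1 c[5]=1 c[6]=1 c[7]=0 c[9]=1 c[10]=0 c[11]=0 c[12]=0 c[13]=1 c[14]=0 c[15]=1
Data = 11101000101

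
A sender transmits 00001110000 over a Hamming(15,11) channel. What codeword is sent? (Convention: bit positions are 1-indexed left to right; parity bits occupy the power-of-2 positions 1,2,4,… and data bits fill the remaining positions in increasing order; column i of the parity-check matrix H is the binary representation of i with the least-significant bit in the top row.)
Codeword c = d · G (mod 2), d = 00001110000:
  c[0] = d·G[:,0] = (00001110000)·(11011010101) mod 2 = 0+0+0+0+1+0+1+0+0+0+0 mod 2 = 0
  c[1] = d·G[:,1] = (00001110000)·(10110110011) mod 2 = 0+0+0+0+0+1+1+0+0+0+0 mod 2 = 0
  c[2] = d·G[:,2] = (00001110000)·(10000000000) mod 2 = 0+0+0+0+0+0+0+0+0+0+0 mod 2 = 0
  c[3] = d·G[:,3] = (00001110000)·(01110001111) mod 2 = 0+0+0+0+0+0+0+0+0+0+0 mod 2 = 0
  c[4] = d·G[:,4] = (00001110000)·(01000000000) mod 2 = 0+0+0+0+0+0+0+0+0+0+0 mod 2 = 0
  c[5] = d·G[:,5] = (00001110000)·(00100000000) mod 2 = 0+0+0+0+0+0+0+0+0+0+0 mod 2 = 0
  c[6] = d·G[:,6] = (00001110000)·(00010000000) mod 2 = 0+0+0+0+0+0+0+0+0+0+0 mod 2 = 0
  c[7] = d·G[:,7] = (00001110000)·(00001111111) mod 2 = 0+0+0+0+1+1+1+0+0+0+0 mod 2 = 1
  c[8] = d·G[:,8] = (00001110000)·(00001000000) mod 2 = 0+0+0+0+1+0+0+0+0+0+0 mod 2 = 1
  c[9] = d·G[:,9] = (00001110000)·(00000100000) mod 2 = 0+0+0+0+0+1+0+0+0+0+0 mod 2 = 1
  c[10] = d·G[:,10] = (00001110000)·(00000010000) mod 2 = 0+0+0+0+0+0+1+0+0+0+0 mod 2 = 1
  c[11] = d·G[:,11] = (00001110000)·(00000001000) mod 2 = 0+0+0+0+0+0+0+0+0+0+0 mod 2 = 0
  c[12] = d·G[:,12] = (00001110000)·(00000000100) mod 2 = 0+0+0+0+0+0+0+0+0+0+0 mod 2 = 0
  c[13] = d·G[:,13] = (00001110000)·(00000000010) mod 2 = 0+0+0+0+0+0+0+0+0+0+0 mod 2 = 0
  c[14] = d·G[:,14] = (00001110000)·(00000000001) mod 2 = 0+0+0+0+0+0+0+0+0+0+0 mod 2 = 0
Codeword = 000000011110000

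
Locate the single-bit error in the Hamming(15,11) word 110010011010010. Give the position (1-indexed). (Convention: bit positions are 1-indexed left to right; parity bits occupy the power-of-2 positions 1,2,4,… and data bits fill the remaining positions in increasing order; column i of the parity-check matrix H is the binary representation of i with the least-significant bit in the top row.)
Syndrome s = H · r^T (mod 2), r = 110010011010010:
  s[0] = (101010101010101)·(110010011010010) mod 2 = 1+0+0+0+1+0+0+0+1+0+1+0+0+0+0 mod 2 = 0
  s[1] = (011001100110011)·(110010011010010) mod 2 = 0+1+0+0+0+0+0+0+0+0+1+0+0+1+0 mod 2 = 1
  s[2] = (000111100001111)·(110010011010010) mod 2 = 0+0+0+0+1+0+0+0+0+0+0+0+0+1+0 mod 2 = 0
  s[3] = (000000011111111)·(110010011010010) mod 2 = 0+0+0+0+0+0+0+1+1+0+1+0+0+1+0 mod 2 = 0
Syndrome = 0100
Column i of H is the binary representation of i, so the syndrome is the binary index of the flipped bit.
Read s = 0100 with s[0] as LSB: 0·2^0 + 1·2^1 + 0·2^2 + 0·2^3 = 2.
Error is at bit position 2.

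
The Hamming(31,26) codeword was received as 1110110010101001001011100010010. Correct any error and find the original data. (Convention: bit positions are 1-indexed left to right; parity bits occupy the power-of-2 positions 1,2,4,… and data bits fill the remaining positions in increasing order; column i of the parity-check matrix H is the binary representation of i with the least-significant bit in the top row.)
Syndrome s = H · r^T (mod 2), r = 1110110010101001001011100010010:
  s[0] = (1010101010101010101010101010101)·(1110110010101001001011100010010) mod 2 = 1+0+1+0+1+0+0+0+1+0+1+0+1+0+0+0+0+0+1+0+1+0+1+0+0+0+1+0+0+0+0 mod 2 = 0
  s[1] = (0110011001100110011001100110011)·(1110110010101001001011100010010) mod 2 = 0+1+1+0+0+1+0+0+0+0+1+0+0+0+0+0+0+0+1+0+0+1+1+0+0+0+1+0+0+1+0 mod 2 = 1
  s[2] = (0001111000011110000111100001111)·(1110110010101001001011100010010) mod 2 = 0+0+0+0+1+1+0+0+0+0+0+0+1+0+0+0+0+0+0+0+1+1+1+0+0+0+0+0+0+1+0 mod 2 = 1
  s[3] = (0000000111111110000000011111111)·(1110110010101001001011100010010) mod 2 = 0+0+0+0+0+0+0+0+1+0+1+0+1+0+0+0+0+0+0+0+0+0+0+0+0+0+1+0+0+1+0 mod 2 = 1
  s[4] = (0000000000000001111111111111111)·(1110110010101001001011100010010) mod 2 = 0+0+0+0+0+0+0+0+0+0+0+0+0+0+0+1+0+0+1+0+1+1+1+0+0+0+1+0+0+1+0 mod 2 = 1
Syndrome = 01111
Column 30 of H equals this syndrome → error at bit 30 (1-indexed).
Flip bit 30: 1110110010101001001011100010010 → 1110110010101001001011100010000
Extract data bits at positions {3,5,6,7,9,10,11,12,13,14,15,17,18,19,20,21,22,23,24,25,26,27,28,29,30,31}: 11101010100001011100010000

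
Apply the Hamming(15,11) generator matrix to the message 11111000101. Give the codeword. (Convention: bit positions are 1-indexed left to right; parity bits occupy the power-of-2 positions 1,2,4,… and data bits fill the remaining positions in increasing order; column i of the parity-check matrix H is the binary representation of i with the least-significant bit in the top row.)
Codeword c = d · G (mod 2), d = 11111000101:
  c[0] = d·G[:,0] = (11111000101)·(11011010101) mod 2 = 1+1+0+1+1+0+0+0+1+0+1 mod 2 = 0
  c[1] = d·G[:,1] = (11111000101)·(10110110011) mod 2 = 1+0+1+1+0+0+0+0+0+0+1 mod 2 = 0
  c[2] = d·G[:,2] = (11111000101)·(10000000000) mod 2 = 1+0+0+0+0+0+0+0+0+0+0 mod 2 = 1
  c[3] = d·G[:,3] = (11111000101)·(01110001111) mod 2 = 0+1+1+1+0+0+0+0+1+0+1 mod 2 = 1
  c[4] = d·G[:,4] = (11111000101)·(01000000000) mod 2 = 0+1+0+0+0+0+0+0+0+0+0 mod 2 = 1
  c[5] = d·G[:,5] = (11111000101)·(00100000000) mod 2 = 0+0+1+0+0+0+0+0+0+0+0 mod 2 = 1
  c[6] = d·G[:,6] = (11111000101)·(00010000000) mod 2 = 0+0+0+1+0+0+0+0+0+0+0 mod 2 = 1
  c[7] = d·G[:,7] = (11111000101)·(00001111111) mod 2 = 0+0+0+0+1+0+0+0+1+0+1 mod 2 = 1
  c[8] = d·G[:,8] = (11111000101)·(00001000000) mod 2 = 0+0+0+0+1+0+0+0+0+0+0 mod 2 = 1
  c[9] = d·G[:,9] = (11111000101)·(00000100000) mod 2 = 0+0+0+0+0+0+0+0+0+0+0 mod 2 = 0
  c[10] = d·G[:,10] = (11111000101)·(00000010000) mod 2 = 0+0+0+0+0+0+0+0+0+0+0 mod 2 = 0
  c[11] = d·G[:,11] = (11111000101)·(00000001000) mod 2 = 0+0+0+0+0+0+0+0+0+0+0 mod 2 = 0
  c[12] = d·G[:,12] = (11111000101)·(00000000100) mod 2 = 0+0+0+0+0+0+0+0+1+0+0 mod 2 = 1
  c[13] = d·G[:,13] = (11111000101)·(00000000010) mod 2 = 0+0+0+0+0+0+0+0+0+0+0 mod 2 = 0
  c[14] = d·G[:,14] = (11111000101)·(00000000001) mod 2 = 0+0+0+0+0+0+0+0+0+0+1 mod 2 = 1
Codeword = 001111111000101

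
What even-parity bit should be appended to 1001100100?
Sum of data bits: 1+0+0+1+1+0+0+1+0+0 = 4.
4 mod 2 = 0, so parity bit = 0.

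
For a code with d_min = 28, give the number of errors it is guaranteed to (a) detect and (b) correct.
(a) Detection requires d_min ≥ e+1, so e ≤ d_min − 1 = 27.
(b) Correction requires d_min ≥ 2t+1, so t ≤ ⌊(d_min − 1)/2⌋ = ⌊27/2⌋ = 13.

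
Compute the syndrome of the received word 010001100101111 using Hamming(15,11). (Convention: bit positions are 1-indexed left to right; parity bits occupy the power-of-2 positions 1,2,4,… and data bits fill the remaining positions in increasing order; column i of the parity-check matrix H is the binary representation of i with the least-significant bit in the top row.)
Syndrome s = H · r^T (mod 2), r = 010001100101111:
  s[0] = (101010101010101)·(010001100101111) mod 2 = 0+0+0+0+0+0+1+0+0+0+0+0+1+0+1 mod 2 = 1
  s[1] = (011001100110011)·(010001100101111) mod 2 = 0+1+0+0+0+1+1+0+0+1+0+0+0+1+1 mod 2 = 0
  s[2] = (000111100001111)·(010001100101111) mod 2 = 0+0+0+0+0+1+1+0+0+0+0+1+1+1+1 mod 2 = 0
  s[3] = (000000011111111)·(010001100101111) mod 2 = 0+0+0+0+0+0+0+0+0+1+0+1+1+1+1 mod 2 = 1
Syndrome = 1001
Non-zero syndrome: error at position 9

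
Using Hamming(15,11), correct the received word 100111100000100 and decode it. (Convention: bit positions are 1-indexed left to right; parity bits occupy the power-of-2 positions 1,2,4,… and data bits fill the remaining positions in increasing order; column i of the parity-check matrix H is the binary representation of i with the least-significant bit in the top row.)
Syndrome s = H · r^T (mod 2), r = 100111100000100:
  s[0] = (101010101010101)·(100111100000100) mod 2 = 1+0+0+0+1+0+1+0+0+0+0+0+1+0+0 mod 2 = 0
  s[1] = (011001100110011)·(100111100000100) mod 2 = 0+0+0+0+0+1+1+0+0+0+0+0+0+0+0 mod 2 = 0
  s[2] = (000111100001111)·(100111100000100) mod 2 = 0+0+0+1+1+1+1+0+0+0+0+0+1+0+0 mod 2 = 1
  s[3] = (000000011111111)·(100111100000100) mod 2 = 0+0+0+0+0+0+0+0+0+0+0+0+1+0+0 mod 2 = 1
Syndrome = 0011
Column 12 of H equals this syndrome → error at bit 12 (1-indexed).
Flip bit 12: 100111100000100 → 100111100001100
Extract data bits at positions {3,5,6,7,9,10,11,12,13,14,15}: 01110001100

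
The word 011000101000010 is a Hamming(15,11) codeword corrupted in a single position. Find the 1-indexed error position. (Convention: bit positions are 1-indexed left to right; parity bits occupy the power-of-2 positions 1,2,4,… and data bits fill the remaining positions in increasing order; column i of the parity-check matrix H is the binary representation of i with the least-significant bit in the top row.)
Syndrome s = H · r^T (mod 2), r = 011000101000010:
  s[0] = (101010101010101)·(011000101000010) mod 2 = 0+0+1+0+0+0+1+0+1+0+0+0+0+0+0 mod 2 = 1
  s[1] = (011001100110011)·(011000101000010) mod 2 = 0+1+1+0+0+0+1+0+0+0+0+0+0+1+0 mod 2 = 0
  s[2] = (000111100001111)·(011000101000010) mod 2 = 0+0+0+0+0+0+1+0+0+0+0+0+0+1+0 mod 2 = 0
  s[3] = (000000011111111)·(011000101000010) mod 2 = 0+0+0+0+0+0+0+0+1+0+0+0+0+1+0 mod 2 = 0
Syndrome = 1000
Column i of H is the binary representation of i, so the syndrome is the binary index of the flipped bit.
Read s = 1000 with s[0] as LSB: 1·2^0 + 0·2^1 + 0·2^2 + 0·2^3 = 1.
Error is at bit position 1.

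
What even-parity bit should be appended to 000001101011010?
Sum of data bits: 0+0+0+0+0+1+1+0+1+0+1+1+0+1+0 = 6.
6 mod 2 = 0, so parity bit = 0.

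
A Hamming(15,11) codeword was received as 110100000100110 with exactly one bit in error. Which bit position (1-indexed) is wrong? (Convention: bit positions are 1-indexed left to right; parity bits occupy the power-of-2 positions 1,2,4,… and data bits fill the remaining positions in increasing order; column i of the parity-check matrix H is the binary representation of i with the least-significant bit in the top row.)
Syndrome s = H · r^T (mod 2), r = 110100000100110:
  s[0] = (101010101010101)·(110100000100110) mod 2 = 1+0+0+0+0+0+0+0+0+0+0+0+1+0+0 mod 2 = 0
  s[1] = (011001100110011)·(110100000100110) mod 2 = 0+1+0+0+0+0+0+0+0+1+0+0+0+1+0 mod 2 = 1
  s[2] = (000111100001111)·(110100000100110) mod 2 = 0+0+0+1+0+0+0+0+0+0+0+0+1+1+0 mod 2 = 1
  s[3] = (000000011111111)·(110100000100110) mod 2 = 0+0+0+0+0+0+0+0+0+1+0+0+1+1+0 mod 2 = 1
Syndrome = 0111
Column i of H is the binary representation of i, so the syndrome is the binary index of the flipped bit.
Read s = 0111 with s[0] as LSB: 0·2^0 + 1·2^1 + 1·2^2 + 1·2^3 = 14.
Error is at bit position 14.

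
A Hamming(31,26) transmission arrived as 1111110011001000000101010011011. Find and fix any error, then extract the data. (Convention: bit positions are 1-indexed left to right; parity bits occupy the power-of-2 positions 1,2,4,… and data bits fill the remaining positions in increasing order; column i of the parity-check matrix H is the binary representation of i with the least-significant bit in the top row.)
Syndrome s = H · r^T (mod 2), r = 1111110011001000000101010011011:
  s[0] = (1010101010101010101010101010101)·(1111110011001000000101010011011) mod 2 = 1+0+1+0+1+0+0+0+1+0+0+0+1+0+0+0+0+0+0+0+0+0+0+0+0+0+1+0+0+0+1 mod 2 = 1
  s[1] = (0110011001100110011001100110011)·(1111110011001000000101010011011) mod 2 = 0+1+1+0+0+1+0+0+0+1+0+0+0+0+0+0+0+0+0+0+0+1+0+0+0+0+1+0+0+1+1 mod 2 = 0
  s[2] = (0001111000011110000111100001111)·(1111110011001000000101010011011) mod 2 = 0+0+0+1+1+1+0+0+0+0+0+0+1+0+0+0+0+0+0+1+0+1+0+0+0+0+0+1+0+1+1 mod 2 = 1
  s[3] = (0000000111111110000000011111111)·(1111110011001000000101010011011) mod 2 = 0+0+0+0+0+0+0+0+1+1+0+0+1+0+0+0+0+0+0+0+0+0+0+1+0+0+1+1+0+1+1 mod 2 = 0
  s[4] = (0000000000000001111111111111111)·(1111110011001000000101010011011) mod 2 = 0+0+0+0+0+0+0+0+0+0+0+0+0+0+0+0+0+0+0+1+0+1+0+1+0+0+1+1+0+1+1 mod 2 = 1
Syndrome = 10101
Column 21 of H equals this syndrome → error at bit 21 (1-indexed).
Flip bit 21: 1111110011001000000101010011011 → 1111110011001000000111010011011
Extract data bits at positions {3,5,6,7,9,10,11,12,13,14,15,17,18,19,20,21,22,23,24,25,26,27,28,29,30,31}: 11101100100000111010011011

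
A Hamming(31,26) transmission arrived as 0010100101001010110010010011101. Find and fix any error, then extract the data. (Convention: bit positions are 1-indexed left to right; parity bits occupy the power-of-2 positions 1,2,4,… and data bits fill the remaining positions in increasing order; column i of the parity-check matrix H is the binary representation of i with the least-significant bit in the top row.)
Syndrome s = H · r^T (mod 2), r = 0010100101001010110010010011101:
  s[0] = (1010101010101010101010101010101)·(0010100101001010110010010011101) mod 2 = 0+0+1+0+1+0+0+0+0+0+0+0+1+0+1+0+1+0+0+0+1+0+0+0+0+0+1+0+1+0+1 mod 2 = 1
  s[1] = (0110011001100110011001100110011)·(0010100101001010110010010011101) mod 2 = 0+0+1+0+0+0+0+0+0+1+0+0+0+0+1+0+0+1+0+0+0+0+0+0+0+0+1+0+0+0+1 mod 2 = 0
  s[2] = (0001111000011110000111100001111)·(0010100101001010110010010011101) mod 2 = 0+0+0+0+1+0+0+0+0+0+0+0+1+0+1+0+0+0+0+0+1+0+0+0+0+0+0+1+1+0+1 mod 2 = 1
  s[3] = (0000000111111110000000011111111)·(0010100101001010110010010011101) mod 2 = 0+0+0+0+0+0+0+1+0+1+0+0+1+0+1+0+0+0+0+0+0+0+0+1+0+0+1+1+1+0+1 mod 2 = 1
  s[4] = (0000000000000001111111111111111)·(0010100101001010110010010011101) mod 2 = 0+0+0+0+0+0+0+0+0+0+0+0+0+0+0+0+1+1+0+0+1+0+0+1+0+0+1+1+1+0+1 mod 2 = 0
Syndrome = 10110
Column 13 of H equals this syndrome → error at bit 13 (1-indexed).
Flip bit 13: 0010100101001010110010010011101 → 0010100101000010110010010011101
Extract data bits at positions {3,5,6,7,9,10,11,12,13,14,15,17,18,19,20,21,22,23,24,25,26,27,28,29,30,31}: 11000100001110010010011101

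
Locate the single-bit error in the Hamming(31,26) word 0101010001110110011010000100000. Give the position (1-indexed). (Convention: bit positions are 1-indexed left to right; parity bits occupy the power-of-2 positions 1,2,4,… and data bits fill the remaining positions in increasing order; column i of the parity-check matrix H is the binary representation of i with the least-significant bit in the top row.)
Syndrome s = H · r^T (mod 2), r = 0101010001110110011010000100000:
  s[0] = (1010101010101010101010101010101)·(0101010001110110011010000100000) mod 2 = 0+0+0+0+0+0+0+0+0+0+1+0+0+0+1+0+0+0+1+0+1+0+0+0+0+0+0+0+0+0+0 mod 2 = 0
  s[1] = (0110011001100110011001100110011)·(0101010001110110011010000100000) mod 2 = 0+1+0+0+0+1+0+0+0+1+1+0+0+1+1+0+0+1+1+0+0+0+0+0+0+1+0+0+0+0+0 mod 2 = 1
  s[2] = (0001111000011110000111100001111)·(0101010001110110011010000100000) mod 2 = 0+0+0+1+0+1+0+0+0+0+0+1+0+1+1+0+0+0+0+0+1+0+0+0+0+0+0+0+0+0+0 mod 2 = 0
  s[3] = (0000000111111110000000011111111)·(0101010001110110011010000100000) mod 2 = 0+0+0+0+0+0+0+0+0+1+1+1+0+1+1+0+0+0+0+0+0+0+0+0+0+1+0+0+0+0+0 mod 2 = 0
  s[4] = (0000000000000001111111111111111)·(0101010001110110011010000100000) mod 2 = 0+0+0+0+0+0+0+0+0+0+0+0+0+0+0+0+0+1+1+0+1+0+0+0+0+1+0+0+0+0+0 mod 2 = 0
Syndrome = 01000
Column i of H is the binary representation of i, so the syndrome is the binary index of the flipped bit.
Read s = 01000 with s[0] as LSB: 0·2^0 + 1·2^1 + 0·2^2 + 0·2^3 + 0·2^4 = 2.
Error is at bit position 2.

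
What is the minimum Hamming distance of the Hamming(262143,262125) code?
d_min = 3 (every single-error-correcting Hamming code has d_min = 3).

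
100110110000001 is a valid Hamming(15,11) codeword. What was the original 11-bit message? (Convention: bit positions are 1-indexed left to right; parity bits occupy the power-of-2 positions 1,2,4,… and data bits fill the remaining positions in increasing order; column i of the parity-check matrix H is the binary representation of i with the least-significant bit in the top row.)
Parity bits occupy power-of-2 positions; data bits are at positions {3,5,6,7,9,10,11,12,13,14,15} (1-indexed).
Extract: c[3]=0 c[5]=1 c[6]=0 c[7]=1 c[9]=0 c[10]=0 c[11]=0 c[12]=0 c[13]=0 c[14]=0 c[15]=1
Data = 01010000001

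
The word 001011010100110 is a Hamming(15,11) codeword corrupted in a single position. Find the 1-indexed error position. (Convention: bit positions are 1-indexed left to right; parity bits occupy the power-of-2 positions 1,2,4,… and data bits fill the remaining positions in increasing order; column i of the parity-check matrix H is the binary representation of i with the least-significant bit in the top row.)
Syndrome s = H · r^T (mod 2), r = 001011010100110:
  s[0] = (101010101010101)·(001011010100110) mod 2 = 0+0+1+0+1+0+0+0+0+0+0+0+1+0+0 mod 2 = 1
  s[1] = (011001100110011)·(001011010100110) mod 2 = 0+0+1+0+0+1+0+0+0+1+0+0+0+1+0 mod 2 = 0
  s[2] = (000111100001111)·(001011010100110) mod 2 = 0+0+0+0+1+1+0+0+0+0+0+0+1+1+0 mod 2 = 0
  s[3] = (000000011111111)·(001011010100110) mod 2 = 0+0+0+0+0+0+0+1+0+1+0+0+1+1+0 mod 2 = 0
Syndrome = 1000
Column i of H is the binary representation of i, so the syndrome is the binary index of the flipped bit.
Read s = 1000 with s[0] as LSB: 1·2^0 + 0·2^1 + 0·2^2 + 0·2^3 = 1.
Error is at bit position 1.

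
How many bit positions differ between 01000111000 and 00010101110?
XOR = 01010010110, count of 1s = 5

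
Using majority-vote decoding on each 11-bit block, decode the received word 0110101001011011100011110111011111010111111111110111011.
Split into 11-bit blocks and majority-vote each:
  block 1 = 01101010010: 5 ones, 6 zeros → 0
  block 2 = 11011100011: 7 ones, 4 zeros → 1
  block 3 = 11011101111: 9 ones, 2 zeros → 1
  block 4 = 10101111111: 9 ones, 2 zeros → 1
  block 5 = 11110111011: 9 ones, 2 zeros → 1
Decoded = 01111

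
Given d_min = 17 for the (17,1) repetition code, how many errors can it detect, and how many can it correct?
Detection only: up to d_min − 1 = 16 errors.
Correction: up to ⌊(d_min − 1)/2⌋ = ⌊16/2⌋ = 8 errors.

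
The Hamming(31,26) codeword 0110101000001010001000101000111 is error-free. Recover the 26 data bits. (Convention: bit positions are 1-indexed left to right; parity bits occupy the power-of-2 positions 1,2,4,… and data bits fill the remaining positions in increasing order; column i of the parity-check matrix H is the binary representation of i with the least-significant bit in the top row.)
Parity bits occupy power-of-2 positions; data bits are at positions {3,5,6,7,9,10,11,12,13,14,15,17,18,19,20,21,22,23,24,25,26,27,28,29,30,31} (1-indexed).
Extract: c[3]=1 c[5]=1 c[6]=0 c[7]=1 c[9]=0 c[10]=0 c[11]=0 c[12]=0 c[13]=1 c[14]=0 c[15]=1 c[17]=0 c[18]=0 c[19]=1 c[20]=0 c[21]=0 c[22]=0 c[23]=1 c[24]=0 c[25]=1 c[26]=0 c[27]=0 c[28]=0 c[29]=1 c[30]=1 c[31]=1
Data = 11010000101001000101000111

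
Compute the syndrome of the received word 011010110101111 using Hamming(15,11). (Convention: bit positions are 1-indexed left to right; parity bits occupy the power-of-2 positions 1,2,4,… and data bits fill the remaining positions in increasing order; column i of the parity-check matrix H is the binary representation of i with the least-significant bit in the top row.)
Syndrome s = H · r^T (mod 2), r = 011010110101111:
  s[0] = (101010101010101)·(011010110101111) mod 2 = 0+0+1+0+1+0+1+0+0+0+0+0+1+0+1 mod 2 = 1
  s[1] = (011001100110011)·(011010110101111) mod 2 = 0+1+1+0+0+0+1+0+0+1+0+0+0+1+1 mod 2 = 0
  s[2] = (000111100001111)·(011010110101111) mod 2 = 0+0+0+0+1+0+1+0+0+0+0+1+1+1+1 mod 2 = 0
  s[3] = (000000011111111)·(011010110101111) mod 2 = 0+0+0+0+0+0+0+1+0+1+0+1+1+1+1 mod 2 = 0
Syndrome = 1000
Non-zero syndrome: error at position 1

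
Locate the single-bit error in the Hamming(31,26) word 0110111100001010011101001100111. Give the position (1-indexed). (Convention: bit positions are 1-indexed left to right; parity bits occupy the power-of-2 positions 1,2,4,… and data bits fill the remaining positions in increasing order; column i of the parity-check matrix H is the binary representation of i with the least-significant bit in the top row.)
Syndrome s = H · r^T (mod 2), r = 0110111100001010011101001100111:
  s[0] = (1010101010101010101010101010101)·(0110111100001010011101001100111) mod 2 = 0+0+1+0+1+0+1+0+0+0+0+0+1+0+1+0+0+0+1+0+0+0+0+0+1+0+0+0+1+0+1 mod 2 = 1
  s[1] = (0110011001100110011001100110011)·(0110111100001010011101001100111) mod 2 = 0+1+1+0+0+1+1+0+0+0+0+0+0+0+1+0+0+1+1+0+0+1+0+0+0+1+0+0+0+1+1 mod 2 = 1
  s[2] = (0001111000011110000111100001111)·(0110111100001010011101001100111) mod 2 = 0+0+0+0+1+1+1+0+0+0+0+0+1+0+1+0+0+0+0+1+0+1+0+0+0+0+0+0+1+1+1 mod 2 = 0
  s[3] = (0000000111111110000000011111111)·(0110111100001010011101001100111) mod 2 = 0+0+0+0+0+0+0+1+0+0+0+0+1+0+1+0+0+0+0+0+0+0+0+0+1+1+0+0+1+1+1 mod 2 = 0
  s[4] = (0000000000000001111111111111111)·(0110111100001010011101001100111) mod 2 = 0+0+0+0+0+0+0+0+0+0+0+0+0+0+0+0+0+1+1+1+0+1+0+0+1+1+0+0+1+1+1 mod 2 = 1
Syndrome = 11001
Column i of H is the binary representation of i, so the syndrome is the binary index of the flipped bit.
Read s = 11001 with s[0] as LSB: 1·2^0 + 1·2^1 + 0·2^2 + 0·2^3 + 1·2^4 = 19.
Error is at bit position 19.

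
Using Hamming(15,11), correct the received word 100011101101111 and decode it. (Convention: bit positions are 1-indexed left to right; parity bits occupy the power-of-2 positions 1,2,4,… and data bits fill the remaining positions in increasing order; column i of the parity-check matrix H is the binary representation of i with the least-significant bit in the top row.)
Syndrome s = H · r^T (mod 2), r = 100011101101111:
  s[0] = (101010101010101)·(100011101101111) mod 2 = 1+0+0+0+1+0+1+0+1+0+0+0+1+0+1 mod 2 = 0
  s[1] = (011001100110011)·(100011101101111) mod 2 = 0+0+0+0+0+1+1+0+0+1+0+0+0+1+1 mod 2 = 1
  s[2] = (000111100001111)·(100011101101111) mod 2 = 0+0+0+0+1+1+1+0+0+0+0+1+1+1+1 mod 2 = 1
  s[3] = (000000011111111)·(100011101101111) mod 2 = 0+0+0+0+0+0+0+0+1+1+0+1+1+1+1 mod 2 = 0
Syndrome = 0110
Column 6 of H equals this syndrome → error at bit 6 (1-indexed).
Flip bit 6: 100011101101111 → 100010101101111
Extract data bits at positions {3,5,6,7,9,10,11,12,13,14,15}: 01011101111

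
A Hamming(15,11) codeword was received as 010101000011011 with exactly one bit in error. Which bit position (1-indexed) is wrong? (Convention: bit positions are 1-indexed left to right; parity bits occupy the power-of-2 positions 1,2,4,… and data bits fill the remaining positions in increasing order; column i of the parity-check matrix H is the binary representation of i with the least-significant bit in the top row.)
Syndrome s = H · r^T (mod 2), r = 010101000011011:
  s[0] = (101010101010101)·(010101000011011) mod 2 = 0+0+0+0+0+0+0+0+0+0+1+0+0+0+1 mod 2 = 0
  s[1] = (011001100110011)·(010101000011011) mod 2 = 0+1+0+0+0+1+0+0+0+0+1+0+0+1+1 mod 2 = 1
  s[2] = (000111100001111)·(010101000011011) mod 2 = 0+0+0+1+0+1+0+0+0+0+0+1+0+1+1 mod 2 = 1
  s[3] = (000000011111111)·(010101000011011) mod 2 = 0+0+0+0+0+0+0+0+0+0+1+1+0+1+1 mod 2 = 0
Syndrome = 0110
Column i of H is the binary representation of i, so the syndrome is the binary index of the flipped bit.
Read s = 0110 with s[0] as LSB: 0·2^0 + 1·2^1 + 1·2^2 + 0·2^3 = 6.
Error is at bit position 6.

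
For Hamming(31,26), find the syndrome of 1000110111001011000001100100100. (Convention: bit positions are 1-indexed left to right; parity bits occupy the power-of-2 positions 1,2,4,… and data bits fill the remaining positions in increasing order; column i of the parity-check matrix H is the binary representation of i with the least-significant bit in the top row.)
Syndrome s = H · r^T (mod 2), r = 1000110111001011000001100100100:
  s[0] = (1010101010101010101010101010101)·(1000110111001011000001100100100) mod 2 = 1+0+0+0+1+0+0+0+1+0+0+0+1+0+1+0+0+0+0+0+0+0+1+0+0+0+0+0+1+0+0 mod 2 = 1
  s[1] = (0110011001100110011001100110011)·(1000110111001011000001100100100) mod 2 = 0+0+0+0+0+1+0+0+0+1+0+0+0+0+1+0+0+0+0+0+0+1+1+0+0+1+0+0+0+0+0 mod 2 = 0
  s[2] = (0001111000011110000111100001111)·(1000110111001011000001100100100) mod 2 = 0+0+0+0+1+1+0+0+0+0+0+0+1+0+1+0+0+0+0+0+0+1+1+0+0+0+0+0+1+0+0 mod 2 = 1
  s[3] = (0000000111111110000000011111111)·(1000110111001011000001100100100) mod 2 = 0+0+0+0+0+0+0+1+1+1+0+0+1+0+1+0+0+0+0+0+0+0+0+0+0+1+0+0+1+0+0 mod 2 = 1
  s[4] = (0000000000000001111111111111111)·(1000110111001011000001100100100) mod 2 = 0+0+0+0+0+0+0+0+0+0+0+0+0+0+0+1+0+0+0+0+0+1+1+0+0+1+0+0+1+0+0 mod 2 = 1
Syndrome = 10111
Non-zero syndrome: error at position 29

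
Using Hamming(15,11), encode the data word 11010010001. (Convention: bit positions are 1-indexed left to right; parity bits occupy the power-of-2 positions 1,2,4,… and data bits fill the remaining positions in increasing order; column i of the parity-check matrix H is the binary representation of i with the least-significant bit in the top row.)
Codeword c = d · G (mod 2), d = 11010010001:
  c[0] = d·G[:,0] = (11010010001)·(11011010101) mod 2 = 1+1+0+1+0+0+1+0+0+0+1 mod 2 = 1
  c[1] = d·G[:,1] = (11010010001)·(10110110011) mod 2 = 1+0+0+1+0+0+1+0+0+0+1 mod 2 = 0
  c[2] = d·G[:,2] = (11010010001)·(10000000000) mod 2 = 1+0+0+0+0+0+0+0+0+0+0 mod 2 = 1
  c[3] = d·G[:,3] = (11010010001)·(01110001111) mod 2 = 0+1+0+1+0+0+0+0+0+0+1 mod 2 = 1
  c[4] = d·G[:,4] = (11010010001)·(01000000000) mod 2 = 0+1+0+0+0+0+0+0+0+0+0 mod 2 = 1
  c[5] = d·G[:,5] = (11010010001)·(00100000000) mod 2 = 0+0+0+0+0+0+0+0+0+0+0 mod 2 = 0
  c[6] = d·G[:,6] = (11010010001)·(00010000000) mod 2 = 0+0+0+1+0+0+0+0+0+0+0 mod 2 = 1
  c[7] = d·G[:,7] = (11010010001)·(00001111111) mod 2 = 0+0+0+0+0+0+1+0+0+0+1 mod 2 = 0
  c[8] = d·G[:,8] = (11010010001)·(00001000000) mod 2 = 0+0+0+0+0+0+0+0+0+0+0 mod 2 = 0
  c[9] = d·G[:,9] = (11010010001)·(00000100000) mod 2 = 0+0+0+0+0+0+0+0+0+0+0 mod 2 = 0
  c[10] = d·G[:,10] = (11010010001)·(00000010000) mod 2 = 0+0+0+0+0+0+1+0+0+0+0 mod 2 = 1
  c[11] = d·G[:,11] = (11010010001)·(00000001000) mod 2 = 0+0+0+0+0+0+0+0+0+0+0 mod 2 = 0
  c[12] = d·G[:,12] = (11010010001)·(00000000100) mod 2 = 0+0+0+0+0+0+0+0+0+0+0 mod 2 = 0
  c[13] = d·G[:,13] = (11010010001)·(00000000010) mod 2 = 0+0+0+0+0+0+0+0+0+0+0 mod 2 = 0
  c[14] = d·G[:,14] = (11010010001)·(00000000001) mod 2 = 0+0+0+0+0+0+0+0+0+0+1 mod 2 = 1
Codeword = 101110100010001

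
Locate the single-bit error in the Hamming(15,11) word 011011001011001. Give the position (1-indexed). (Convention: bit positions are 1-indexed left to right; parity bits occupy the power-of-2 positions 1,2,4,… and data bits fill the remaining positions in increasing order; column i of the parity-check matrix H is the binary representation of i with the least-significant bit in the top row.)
Syndrome s = H · r^T (mod 2), r = 011011001011001:
  s[0] = (101010101010101)·(011011001011001) mod 2 = 0+0+1+0+1+0+0+0+1+0+1+0+0+0+1 mod 2 = 1
  s[1] = (011001100110011)·(011011001011001) mod 2 = 0+1+1+0+0+1+0+0+0+0+1+0+0+0+1 mod 2 = 1
  s[2] = (000111100001111)·(011011001011001) mod 2 = 0+0+0+0+1+1+0+0+0+0+0+1+0+0+1 mod 2 = 0
  s[3] = (000000011111111)·(011011001011001) mod 2 = 0+0+0+0+0+0+0+0+1+0+1+1+0+0+1 mod 2 = 0
Syndrome = 1100
Column i of H is the binary representation of i, so the syndrome is the binary index of the flipped bit.
Read s = 1100 with s[0] as LSB: 1·2^0 + 1·2^1 + 0·2^2 + 0·2^3 = 3.
Error is at bit position 3.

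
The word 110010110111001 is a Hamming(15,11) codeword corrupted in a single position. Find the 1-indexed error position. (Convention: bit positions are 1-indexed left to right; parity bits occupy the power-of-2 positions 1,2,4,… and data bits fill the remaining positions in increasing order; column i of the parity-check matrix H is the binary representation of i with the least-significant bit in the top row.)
Syndrome s = H · r^T (mod 2), r = 110010110111001:
  s[0] = (101010101010101)·(110010110111001) mod 2 = 1+0+0+0+1+0+1+0+0+0+1+0+0+0+1 mod 2 = 1
  s[1] = (011001100110011)·(110010110111001) mod 2 = 0+1+0+0+0+0+1+0+0+1+1+0+0+0+1 mod 2 = 1
  s[2] = (000111100001111)·(110010110111001) mod 2 = 0+0+0+0+1+0+1+0+0+0+0+1+0+0+1 mod 2 = 0
  s[3] = (000000011111111)·(110010110111001) mod 2 = 0+0+0+0+0+0+0+1+0+1+1+1+0+0+1 mod 2 = 1
Syndrome = 1101
Column i of H is the binary representation of i, so the syndrome is the binary index of the flipped bit.
Read s = 1101 with s[0] as LSB: 1·2^0 + 1·2^1 + 0·2^2 + 1·2^3 = 11.
Error is at bit position 11.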